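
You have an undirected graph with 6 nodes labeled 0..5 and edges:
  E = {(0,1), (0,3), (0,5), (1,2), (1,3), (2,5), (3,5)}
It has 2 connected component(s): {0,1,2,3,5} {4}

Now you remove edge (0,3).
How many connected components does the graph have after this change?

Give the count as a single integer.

Answer: 2

Derivation:
Initial component count: 2
Remove (0,3): not a bridge. Count unchanged: 2.
  After removal, components: {0,1,2,3,5} {4}
New component count: 2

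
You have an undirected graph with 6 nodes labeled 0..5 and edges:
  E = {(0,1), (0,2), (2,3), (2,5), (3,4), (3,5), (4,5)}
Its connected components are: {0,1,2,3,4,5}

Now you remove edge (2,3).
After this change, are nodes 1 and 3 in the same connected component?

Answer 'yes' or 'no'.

Initial components: {0,1,2,3,4,5}
Removing edge (2,3): not a bridge — component count unchanged at 1.
New components: {0,1,2,3,4,5}
Are 1 and 3 in the same component? yes

Answer: yes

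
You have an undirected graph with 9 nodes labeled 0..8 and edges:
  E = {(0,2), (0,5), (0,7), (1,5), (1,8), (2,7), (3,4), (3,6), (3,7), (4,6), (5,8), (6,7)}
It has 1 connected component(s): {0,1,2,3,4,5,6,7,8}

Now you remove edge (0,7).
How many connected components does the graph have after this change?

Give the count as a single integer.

Answer: 1

Derivation:
Initial component count: 1
Remove (0,7): not a bridge. Count unchanged: 1.
  After removal, components: {0,1,2,3,4,5,6,7,8}
New component count: 1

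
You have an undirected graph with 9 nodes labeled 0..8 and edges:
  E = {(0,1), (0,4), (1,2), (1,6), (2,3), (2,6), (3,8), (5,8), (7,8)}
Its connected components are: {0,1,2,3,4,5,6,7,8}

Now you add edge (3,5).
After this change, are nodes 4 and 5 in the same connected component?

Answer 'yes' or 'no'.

Answer: yes

Derivation:
Initial components: {0,1,2,3,4,5,6,7,8}
Adding edge (3,5): both already in same component {0,1,2,3,4,5,6,7,8}. No change.
New components: {0,1,2,3,4,5,6,7,8}
Are 4 and 5 in the same component? yes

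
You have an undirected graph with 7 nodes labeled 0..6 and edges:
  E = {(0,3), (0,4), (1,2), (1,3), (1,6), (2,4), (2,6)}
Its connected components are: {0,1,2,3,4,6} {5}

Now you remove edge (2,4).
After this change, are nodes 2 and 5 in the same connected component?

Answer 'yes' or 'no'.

Initial components: {0,1,2,3,4,6} {5}
Removing edge (2,4): not a bridge — component count unchanged at 2.
New components: {0,1,2,3,4,6} {5}
Are 2 and 5 in the same component? no

Answer: no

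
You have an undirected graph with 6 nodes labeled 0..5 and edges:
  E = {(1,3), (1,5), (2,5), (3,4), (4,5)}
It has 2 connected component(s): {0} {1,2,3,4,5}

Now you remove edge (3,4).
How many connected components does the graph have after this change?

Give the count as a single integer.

Initial component count: 2
Remove (3,4): not a bridge. Count unchanged: 2.
  After removal, components: {0} {1,2,3,4,5}
New component count: 2

Answer: 2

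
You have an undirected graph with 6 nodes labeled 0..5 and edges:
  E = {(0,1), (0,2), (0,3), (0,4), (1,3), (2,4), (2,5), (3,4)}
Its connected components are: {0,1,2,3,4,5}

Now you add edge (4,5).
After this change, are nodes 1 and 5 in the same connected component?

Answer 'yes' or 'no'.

Initial components: {0,1,2,3,4,5}
Adding edge (4,5): both already in same component {0,1,2,3,4,5}. No change.
New components: {0,1,2,3,4,5}
Are 1 and 5 in the same component? yes

Answer: yes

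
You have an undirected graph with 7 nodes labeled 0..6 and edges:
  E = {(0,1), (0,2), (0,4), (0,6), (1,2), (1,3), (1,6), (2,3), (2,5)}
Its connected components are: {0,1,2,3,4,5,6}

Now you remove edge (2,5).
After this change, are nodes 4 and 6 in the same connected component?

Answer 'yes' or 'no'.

Answer: yes

Derivation:
Initial components: {0,1,2,3,4,5,6}
Removing edge (2,5): it was a bridge — component count 1 -> 2.
New components: {0,1,2,3,4,6} {5}
Are 4 and 6 in the same component? yes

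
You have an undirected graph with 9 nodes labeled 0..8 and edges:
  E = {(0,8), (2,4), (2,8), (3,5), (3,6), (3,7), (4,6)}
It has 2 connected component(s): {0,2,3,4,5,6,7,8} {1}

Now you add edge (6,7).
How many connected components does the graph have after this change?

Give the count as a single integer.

Answer: 2

Derivation:
Initial component count: 2
Add (6,7): endpoints already in same component. Count unchanged: 2.
New component count: 2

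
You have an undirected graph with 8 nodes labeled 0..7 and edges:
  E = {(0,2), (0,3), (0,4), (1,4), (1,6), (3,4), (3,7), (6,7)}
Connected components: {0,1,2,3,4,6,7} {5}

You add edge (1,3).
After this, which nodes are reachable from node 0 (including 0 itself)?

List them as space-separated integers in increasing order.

Answer: 0 1 2 3 4 6 7

Derivation:
Before: nodes reachable from 0: {0,1,2,3,4,6,7}
Adding (1,3): both endpoints already in same component. Reachability from 0 unchanged.
After: nodes reachable from 0: {0,1,2,3,4,6,7}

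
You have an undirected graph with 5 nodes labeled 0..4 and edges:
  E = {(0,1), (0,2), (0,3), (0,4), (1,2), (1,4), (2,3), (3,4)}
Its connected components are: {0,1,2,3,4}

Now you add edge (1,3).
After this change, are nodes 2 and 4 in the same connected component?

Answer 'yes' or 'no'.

Answer: yes

Derivation:
Initial components: {0,1,2,3,4}
Adding edge (1,3): both already in same component {0,1,2,3,4}. No change.
New components: {0,1,2,3,4}
Are 2 and 4 in the same component? yes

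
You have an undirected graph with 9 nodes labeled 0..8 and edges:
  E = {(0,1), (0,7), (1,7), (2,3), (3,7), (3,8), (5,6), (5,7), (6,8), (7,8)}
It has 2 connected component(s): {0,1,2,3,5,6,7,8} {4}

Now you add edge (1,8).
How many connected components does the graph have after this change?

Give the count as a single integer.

Answer: 2

Derivation:
Initial component count: 2
Add (1,8): endpoints already in same component. Count unchanged: 2.
New component count: 2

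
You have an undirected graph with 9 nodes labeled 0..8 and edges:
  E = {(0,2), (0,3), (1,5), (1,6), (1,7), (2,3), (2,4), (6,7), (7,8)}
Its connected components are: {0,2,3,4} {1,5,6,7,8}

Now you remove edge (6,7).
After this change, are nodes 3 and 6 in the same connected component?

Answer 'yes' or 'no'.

Initial components: {0,2,3,4} {1,5,6,7,8}
Removing edge (6,7): not a bridge — component count unchanged at 2.
New components: {0,2,3,4} {1,5,6,7,8}
Are 3 and 6 in the same component? no

Answer: no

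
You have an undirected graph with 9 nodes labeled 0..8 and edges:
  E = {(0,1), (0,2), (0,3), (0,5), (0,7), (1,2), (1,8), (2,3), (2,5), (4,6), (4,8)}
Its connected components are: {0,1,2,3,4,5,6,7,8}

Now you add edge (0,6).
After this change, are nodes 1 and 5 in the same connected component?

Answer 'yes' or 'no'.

Initial components: {0,1,2,3,4,5,6,7,8}
Adding edge (0,6): both already in same component {0,1,2,3,4,5,6,7,8}. No change.
New components: {0,1,2,3,4,5,6,7,8}
Are 1 and 5 in the same component? yes

Answer: yes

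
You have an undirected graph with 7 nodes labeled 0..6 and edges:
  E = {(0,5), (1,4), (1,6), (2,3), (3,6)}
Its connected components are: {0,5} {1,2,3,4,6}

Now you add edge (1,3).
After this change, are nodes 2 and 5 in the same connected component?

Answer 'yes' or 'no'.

Answer: no

Derivation:
Initial components: {0,5} {1,2,3,4,6}
Adding edge (1,3): both already in same component {1,2,3,4,6}. No change.
New components: {0,5} {1,2,3,4,6}
Are 2 and 5 in the same component? no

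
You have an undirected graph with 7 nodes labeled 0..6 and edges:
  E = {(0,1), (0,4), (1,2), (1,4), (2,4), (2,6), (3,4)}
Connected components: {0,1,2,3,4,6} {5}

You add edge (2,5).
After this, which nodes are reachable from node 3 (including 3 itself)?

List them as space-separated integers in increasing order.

Before: nodes reachable from 3: {0,1,2,3,4,6}
Adding (2,5): merges 3's component with another. Reachability grows.
After: nodes reachable from 3: {0,1,2,3,4,5,6}

Answer: 0 1 2 3 4 5 6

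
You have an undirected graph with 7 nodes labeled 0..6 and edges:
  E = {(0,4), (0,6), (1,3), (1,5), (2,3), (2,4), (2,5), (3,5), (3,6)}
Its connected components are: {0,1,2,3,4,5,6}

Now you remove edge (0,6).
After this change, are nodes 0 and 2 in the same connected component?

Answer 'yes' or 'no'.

Answer: yes

Derivation:
Initial components: {0,1,2,3,4,5,6}
Removing edge (0,6): not a bridge — component count unchanged at 1.
New components: {0,1,2,3,4,5,6}
Are 0 and 2 in the same component? yes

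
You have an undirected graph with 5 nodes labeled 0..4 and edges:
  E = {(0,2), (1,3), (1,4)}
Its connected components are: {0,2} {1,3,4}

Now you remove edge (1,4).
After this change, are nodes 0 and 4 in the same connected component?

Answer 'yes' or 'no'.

Answer: no

Derivation:
Initial components: {0,2} {1,3,4}
Removing edge (1,4): it was a bridge — component count 2 -> 3.
New components: {0,2} {1,3} {4}
Are 0 and 4 in the same component? no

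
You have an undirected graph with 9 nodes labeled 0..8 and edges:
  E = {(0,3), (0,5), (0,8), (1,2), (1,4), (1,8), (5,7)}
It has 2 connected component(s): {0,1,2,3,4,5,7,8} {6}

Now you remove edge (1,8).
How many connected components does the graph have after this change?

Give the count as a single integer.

Answer: 3

Derivation:
Initial component count: 2
Remove (1,8): it was a bridge. Count increases: 2 -> 3.
  After removal, components: {0,3,5,7,8} {1,2,4} {6}
New component count: 3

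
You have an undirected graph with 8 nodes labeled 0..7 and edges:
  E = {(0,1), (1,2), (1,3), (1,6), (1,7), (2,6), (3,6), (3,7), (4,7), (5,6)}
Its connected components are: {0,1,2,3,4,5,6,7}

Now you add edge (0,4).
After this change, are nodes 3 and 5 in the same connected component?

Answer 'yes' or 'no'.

Answer: yes

Derivation:
Initial components: {0,1,2,3,4,5,6,7}
Adding edge (0,4): both already in same component {0,1,2,3,4,5,6,7}. No change.
New components: {0,1,2,3,4,5,6,7}
Are 3 and 5 in the same component? yes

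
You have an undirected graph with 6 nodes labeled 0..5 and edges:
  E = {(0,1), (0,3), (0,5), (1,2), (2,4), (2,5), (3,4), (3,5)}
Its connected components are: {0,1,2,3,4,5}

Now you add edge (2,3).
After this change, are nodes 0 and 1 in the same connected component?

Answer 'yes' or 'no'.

Answer: yes

Derivation:
Initial components: {0,1,2,3,4,5}
Adding edge (2,3): both already in same component {0,1,2,3,4,5}. No change.
New components: {0,1,2,3,4,5}
Are 0 and 1 in the same component? yes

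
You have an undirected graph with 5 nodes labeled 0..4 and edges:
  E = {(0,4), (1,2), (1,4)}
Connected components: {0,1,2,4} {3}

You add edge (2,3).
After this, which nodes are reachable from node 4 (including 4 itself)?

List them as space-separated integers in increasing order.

Answer: 0 1 2 3 4

Derivation:
Before: nodes reachable from 4: {0,1,2,4}
Adding (2,3): merges 4's component with another. Reachability grows.
After: nodes reachable from 4: {0,1,2,3,4}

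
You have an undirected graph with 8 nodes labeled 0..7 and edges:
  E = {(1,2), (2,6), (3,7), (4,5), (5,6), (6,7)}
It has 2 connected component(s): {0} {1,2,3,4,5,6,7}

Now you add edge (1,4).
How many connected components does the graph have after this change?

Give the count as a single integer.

Answer: 2

Derivation:
Initial component count: 2
Add (1,4): endpoints already in same component. Count unchanged: 2.
New component count: 2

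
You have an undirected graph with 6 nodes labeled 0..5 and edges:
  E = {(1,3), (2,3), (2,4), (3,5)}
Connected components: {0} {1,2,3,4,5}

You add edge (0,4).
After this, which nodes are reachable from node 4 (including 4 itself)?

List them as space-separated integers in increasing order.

Before: nodes reachable from 4: {1,2,3,4,5}
Adding (0,4): merges 4's component with another. Reachability grows.
After: nodes reachable from 4: {0,1,2,3,4,5}

Answer: 0 1 2 3 4 5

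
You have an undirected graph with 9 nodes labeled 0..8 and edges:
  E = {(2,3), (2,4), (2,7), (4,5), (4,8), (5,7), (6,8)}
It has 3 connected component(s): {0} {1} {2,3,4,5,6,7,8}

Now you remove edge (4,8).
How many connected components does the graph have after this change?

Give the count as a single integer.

Initial component count: 3
Remove (4,8): it was a bridge. Count increases: 3 -> 4.
  After removal, components: {0} {1} {2,3,4,5,7} {6,8}
New component count: 4

Answer: 4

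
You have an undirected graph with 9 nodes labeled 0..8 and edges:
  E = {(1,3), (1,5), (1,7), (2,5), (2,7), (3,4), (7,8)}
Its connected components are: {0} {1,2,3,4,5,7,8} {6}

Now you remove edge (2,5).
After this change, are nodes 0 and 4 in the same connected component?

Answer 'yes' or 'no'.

Initial components: {0} {1,2,3,4,5,7,8} {6}
Removing edge (2,5): not a bridge — component count unchanged at 3.
New components: {0} {1,2,3,4,5,7,8} {6}
Are 0 and 4 in the same component? no

Answer: no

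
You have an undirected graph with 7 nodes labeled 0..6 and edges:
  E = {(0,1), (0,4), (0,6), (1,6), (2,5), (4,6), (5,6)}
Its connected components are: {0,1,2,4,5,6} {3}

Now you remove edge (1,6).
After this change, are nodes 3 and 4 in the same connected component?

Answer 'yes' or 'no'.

Answer: no

Derivation:
Initial components: {0,1,2,4,5,6} {3}
Removing edge (1,6): not a bridge — component count unchanged at 2.
New components: {0,1,2,4,5,6} {3}
Are 3 and 4 in the same component? no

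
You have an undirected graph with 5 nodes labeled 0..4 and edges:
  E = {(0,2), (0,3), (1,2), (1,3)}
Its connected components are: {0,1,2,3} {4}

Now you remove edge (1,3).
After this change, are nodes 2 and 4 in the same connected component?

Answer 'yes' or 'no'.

Initial components: {0,1,2,3} {4}
Removing edge (1,3): not a bridge — component count unchanged at 2.
New components: {0,1,2,3} {4}
Are 2 and 4 in the same component? no

Answer: no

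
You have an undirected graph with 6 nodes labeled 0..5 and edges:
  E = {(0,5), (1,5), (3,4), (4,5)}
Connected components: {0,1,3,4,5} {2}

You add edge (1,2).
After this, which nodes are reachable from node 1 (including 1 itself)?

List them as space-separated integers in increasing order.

Before: nodes reachable from 1: {0,1,3,4,5}
Adding (1,2): merges 1's component with another. Reachability grows.
After: nodes reachable from 1: {0,1,2,3,4,5}

Answer: 0 1 2 3 4 5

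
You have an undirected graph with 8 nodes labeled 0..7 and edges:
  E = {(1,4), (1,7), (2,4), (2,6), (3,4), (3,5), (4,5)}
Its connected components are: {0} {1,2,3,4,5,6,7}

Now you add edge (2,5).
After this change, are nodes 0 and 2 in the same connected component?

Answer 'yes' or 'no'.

Answer: no

Derivation:
Initial components: {0} {1,2,3,4,5,6,7}
Adding edge (2,5): both already in same component {1,2,3,4,5,6,7}. No change.
New components: {0} {1,2,3,4,5,6,7}
Are 0 and 2 in the same component? no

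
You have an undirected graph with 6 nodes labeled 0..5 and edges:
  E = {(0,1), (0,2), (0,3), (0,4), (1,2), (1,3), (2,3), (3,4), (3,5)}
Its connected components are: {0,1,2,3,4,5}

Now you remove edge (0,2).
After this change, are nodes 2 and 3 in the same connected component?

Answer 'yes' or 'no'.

Initial components: {0,1,2,3,4,5}
Removing edge (0,2): not a bridge — component count unchanged at 1.
New components: {0,1,2,3,4,5}
Are 2 and 3 in the same component? yes

Answer: yes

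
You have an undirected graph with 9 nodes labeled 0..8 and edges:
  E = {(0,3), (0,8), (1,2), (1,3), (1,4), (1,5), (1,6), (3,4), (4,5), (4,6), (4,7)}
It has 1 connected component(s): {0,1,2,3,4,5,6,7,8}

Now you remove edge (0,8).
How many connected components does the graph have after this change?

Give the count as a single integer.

Answer: 2

Derivation:
Initial component count: 1
Remove (0,8): it was a bridge. Count increases: 1 -> 2.
  After removal, components: {0,1,2,3,4,5,6,7} {8}
New component count: 2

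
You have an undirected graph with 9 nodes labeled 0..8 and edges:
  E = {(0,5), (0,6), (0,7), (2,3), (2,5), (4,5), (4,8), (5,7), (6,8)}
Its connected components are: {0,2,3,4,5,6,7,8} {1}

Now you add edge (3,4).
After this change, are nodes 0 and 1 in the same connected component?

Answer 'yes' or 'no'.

Initial components: {0,2,3,4,5,6,7,8} {1}
Adding edge (3,4): both already in same component {0,2,3,4,5,6,7,8}. No change.
New components: {0,2,3,4,5,6,7,8} {1}
Are 0 and 1 in the same component? no

Answer: no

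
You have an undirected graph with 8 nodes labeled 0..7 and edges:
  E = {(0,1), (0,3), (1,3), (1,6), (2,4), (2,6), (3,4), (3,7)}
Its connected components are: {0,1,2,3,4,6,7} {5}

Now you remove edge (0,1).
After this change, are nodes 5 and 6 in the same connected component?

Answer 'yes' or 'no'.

Initial components: {0,1,2,3,4,6,7} {5}
Removing edge (0,1): not a bridge — component count unchanged at 2.
New components: {0,1,2,3,4,6,7} {5}
Are 5 and 6 in the same component? no

Answer: no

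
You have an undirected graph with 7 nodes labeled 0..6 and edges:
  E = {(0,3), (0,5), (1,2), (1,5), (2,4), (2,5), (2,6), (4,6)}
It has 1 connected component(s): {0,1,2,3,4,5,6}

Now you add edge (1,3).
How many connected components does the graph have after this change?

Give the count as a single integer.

Initial component count: 1
Add (1,3): endpoints already in same component. Count unchanged: 1.
New component count: 1

Answer: 1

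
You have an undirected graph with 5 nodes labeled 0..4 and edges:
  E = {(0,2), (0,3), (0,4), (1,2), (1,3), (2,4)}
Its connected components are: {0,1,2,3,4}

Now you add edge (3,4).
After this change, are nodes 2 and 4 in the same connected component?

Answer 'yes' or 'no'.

Initial components: {0,1,2,3,4}
Adding edge (3,4): both already in same component {0,1,2,3,4}. No change.
New components: {0,1,2,3,4}
Are 2 and 4 in the same component? yes

Answer: yes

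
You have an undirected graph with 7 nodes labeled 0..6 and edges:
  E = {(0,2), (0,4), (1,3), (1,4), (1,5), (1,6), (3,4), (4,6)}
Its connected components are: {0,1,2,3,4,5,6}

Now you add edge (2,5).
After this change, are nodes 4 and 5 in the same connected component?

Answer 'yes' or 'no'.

Initial components: {0,1,2,3,4,5,6}
Adding edge (2,5): both already in same component {0,1,2,3,4,5,6}. No change.
New components: {0,1,2,3,4,5,6}
Are 4 and 5 in the same component? yes

Answer: yes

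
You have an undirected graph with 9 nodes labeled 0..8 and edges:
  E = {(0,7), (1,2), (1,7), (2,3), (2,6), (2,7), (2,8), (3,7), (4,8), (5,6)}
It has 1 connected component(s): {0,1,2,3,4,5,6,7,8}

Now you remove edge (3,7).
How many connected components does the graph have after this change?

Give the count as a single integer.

Answer: 1

Derivation:
Initial component count: 1
Remove (3,7): not a bridge. Count unchanged: 1.
  After removal, components: {0,1,2,3,4,5,6,7,8}
New component count: 1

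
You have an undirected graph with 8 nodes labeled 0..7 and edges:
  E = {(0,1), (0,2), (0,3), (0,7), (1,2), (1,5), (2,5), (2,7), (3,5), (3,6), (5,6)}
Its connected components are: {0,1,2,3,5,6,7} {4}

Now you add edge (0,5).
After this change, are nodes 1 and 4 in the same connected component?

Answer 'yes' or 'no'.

Initial components: {0,1,2,3,5,6,7} {4}
Adding edge (0,5): both already in same component {0,1,2,3,5,6,7}. No change.
New components: {0,1,2,3,5,6,7} {4}
Are 1 and 4 in the same component? no

Answer: no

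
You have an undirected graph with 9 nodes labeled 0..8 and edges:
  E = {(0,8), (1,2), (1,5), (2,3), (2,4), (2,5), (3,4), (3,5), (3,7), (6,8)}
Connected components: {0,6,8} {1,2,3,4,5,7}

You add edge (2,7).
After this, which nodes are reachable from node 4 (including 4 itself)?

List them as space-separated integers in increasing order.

Answer: 1 2 3 4 5 7

Derivation:
Before: nodes reachable from 4: {1,2,3,4,5,7}
Adding (2,7): both endpoints already in same component. Reachability from 4 unchanged.
After: nodes reachable from 4: {1,2,3,4,5,7}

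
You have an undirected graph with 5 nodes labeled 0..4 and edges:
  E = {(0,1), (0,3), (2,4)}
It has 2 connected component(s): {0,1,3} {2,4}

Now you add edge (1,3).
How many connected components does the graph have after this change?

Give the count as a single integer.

Answer: 2

Derivation:
Initial component count: 2
Add (1,3): endpoints already in same component. Count unchanged: 2.
New component count: 2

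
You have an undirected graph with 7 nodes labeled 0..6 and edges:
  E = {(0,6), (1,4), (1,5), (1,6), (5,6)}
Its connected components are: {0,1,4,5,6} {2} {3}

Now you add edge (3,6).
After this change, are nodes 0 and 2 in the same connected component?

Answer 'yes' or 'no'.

Answer: no

Derivation:
Initial components: {0,1,4,5,6} {2} {3}
Adding edge (3,6): merges {3} and {0,1,4,5,6}.
New components: {0,1,3,4,5,6} {2}
Are 0 and 2 in the same component? no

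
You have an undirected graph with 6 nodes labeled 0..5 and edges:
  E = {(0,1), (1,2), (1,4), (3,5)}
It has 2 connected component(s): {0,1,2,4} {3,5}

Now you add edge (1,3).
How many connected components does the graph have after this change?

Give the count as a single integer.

Initial component count: 2
Add (1,3): merges two components. Count decreases: 2 -> 1.
New component count: 1

Answer: 1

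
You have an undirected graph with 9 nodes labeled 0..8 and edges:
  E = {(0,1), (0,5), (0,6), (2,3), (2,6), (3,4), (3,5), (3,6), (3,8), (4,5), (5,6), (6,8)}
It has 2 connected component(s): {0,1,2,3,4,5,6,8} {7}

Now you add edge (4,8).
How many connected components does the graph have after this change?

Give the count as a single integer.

Answer: 2

Derivation:
Initial component count: 2
Add (4,8): endpoints already in same component. Count unchanged: 2.
New component count: 2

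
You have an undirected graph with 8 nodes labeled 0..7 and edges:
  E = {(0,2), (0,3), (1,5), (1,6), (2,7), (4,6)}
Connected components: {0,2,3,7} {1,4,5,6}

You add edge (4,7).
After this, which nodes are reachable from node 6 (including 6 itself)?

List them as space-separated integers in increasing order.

Answer: 0 1 2 3 4 5 6 7

Derivation:
Before: nodes reachable from 6: {1,4,5,6}
Adding (4,7): merges 6's component with another. Reachability grows.
After: nodes reachable from 6: {0,1,2,3,4,5,6,7}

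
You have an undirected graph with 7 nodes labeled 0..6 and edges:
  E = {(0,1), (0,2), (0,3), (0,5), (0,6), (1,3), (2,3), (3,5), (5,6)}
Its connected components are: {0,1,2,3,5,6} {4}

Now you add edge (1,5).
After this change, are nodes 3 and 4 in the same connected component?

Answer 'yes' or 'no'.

Initial components: {0,1,2,3,5,6} {4}
Adding edge (1,5): both already in same component {0,1,2,3,5,6}. No change.
New components: {0,1,2,3,5,6} {4}
Are 3 and 4 in the same component? no

Answer: no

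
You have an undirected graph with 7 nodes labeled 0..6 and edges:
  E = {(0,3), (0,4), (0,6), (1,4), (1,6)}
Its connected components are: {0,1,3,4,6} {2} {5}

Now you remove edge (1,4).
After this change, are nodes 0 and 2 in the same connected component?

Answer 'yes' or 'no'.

Initial components: {0,1,3,4,6} {2} {5}
Removing edge (1,4): not a bridge — component count unchanged at 3.
New components: {0,1,3,4,6} {2} {5}
Are 0 and 2 in the same component? no

Answer: no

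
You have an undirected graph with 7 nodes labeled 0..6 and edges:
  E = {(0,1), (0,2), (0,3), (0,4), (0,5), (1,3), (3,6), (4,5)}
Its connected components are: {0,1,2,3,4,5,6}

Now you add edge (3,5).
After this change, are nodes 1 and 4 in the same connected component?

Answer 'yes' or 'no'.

Answer: yes

Derivation:
Initial components: {0,1,2,3,4,5,6}
Adding edge (3,5): both already in same component {0,1,2,3,4,5,6}. No change.
New components: {0,1,2,3,4,5,6}
Are 1 and 4 in the same component? yes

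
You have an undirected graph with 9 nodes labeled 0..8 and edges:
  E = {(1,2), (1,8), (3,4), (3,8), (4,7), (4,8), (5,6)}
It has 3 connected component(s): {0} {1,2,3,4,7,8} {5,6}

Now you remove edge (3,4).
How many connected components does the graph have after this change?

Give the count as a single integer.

Answer: 3

Derivation:
Initial component count: 3
Remove (3,4): not a bridge. Count unchanged: 3.
  After removal, components: {0} {1,2,3,4,7,8} {5,6}
New component count: 3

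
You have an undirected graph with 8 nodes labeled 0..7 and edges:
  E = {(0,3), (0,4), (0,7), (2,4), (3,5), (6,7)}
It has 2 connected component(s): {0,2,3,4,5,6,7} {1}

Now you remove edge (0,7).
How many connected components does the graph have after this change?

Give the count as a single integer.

Answer: 3

Derivation:
Initial component count: 2
Remove (0,7): it was a bridge. Count increases: 2 -> 3.
  After removal, components: {0,2,3,4,5} {1} {6,7}
New component count: 3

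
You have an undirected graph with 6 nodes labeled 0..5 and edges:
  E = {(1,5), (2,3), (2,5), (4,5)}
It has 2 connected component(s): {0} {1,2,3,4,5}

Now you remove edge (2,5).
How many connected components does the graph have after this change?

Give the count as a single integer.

Answer: 3

Derivation:
Initial component count: 2
Remove (2,5): it was a bridge. Count increases: 2 -> 3.
  After removal, components: {0} {1,4,5} {2,3}
New component count: 3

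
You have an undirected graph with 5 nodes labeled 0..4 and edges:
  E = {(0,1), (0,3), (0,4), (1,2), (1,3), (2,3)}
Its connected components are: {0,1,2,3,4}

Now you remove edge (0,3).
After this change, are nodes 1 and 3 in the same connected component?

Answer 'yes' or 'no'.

Answer: yes

Derivation:
Initial components: {0,1,2,3,4}
Removing edge (0,3): not a bridge — component count unchanged at 1.
New components: {0,1,2,3,4}
Are 1 and 3 in the same component? yes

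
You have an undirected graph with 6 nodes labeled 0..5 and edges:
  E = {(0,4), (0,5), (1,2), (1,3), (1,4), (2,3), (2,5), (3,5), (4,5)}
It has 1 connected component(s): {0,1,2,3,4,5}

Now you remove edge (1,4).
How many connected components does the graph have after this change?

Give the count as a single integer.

Answer: 1

Derivation:
Initial component count: 1
Remove (1,4): not a bridge. Count unchanged: 1.
  After removal, components: {0,1,2,3,4,5}
New component count: 1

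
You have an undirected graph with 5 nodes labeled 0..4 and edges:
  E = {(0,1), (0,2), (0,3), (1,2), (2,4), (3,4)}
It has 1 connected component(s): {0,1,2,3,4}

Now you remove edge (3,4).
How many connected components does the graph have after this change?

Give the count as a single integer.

Initial component count: 1
Remove (3,4): not a bridge. Count unchanged: 1.
  After removal, components: {0,1,2,3,4}
New component count: 1

Answer: 1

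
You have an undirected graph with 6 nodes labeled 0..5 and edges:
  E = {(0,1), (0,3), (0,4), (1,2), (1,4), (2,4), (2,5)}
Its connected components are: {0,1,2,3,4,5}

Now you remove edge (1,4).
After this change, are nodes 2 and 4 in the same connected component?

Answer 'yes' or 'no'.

Answer: yes

Derivation:
Initial components: {0,1,2,3,4,5}
Removing edge (1,4): not a bridge — component count unchanged at 1.
New components: {0,1,2,3,4,5}
Are 2 and 4 in the same component? yes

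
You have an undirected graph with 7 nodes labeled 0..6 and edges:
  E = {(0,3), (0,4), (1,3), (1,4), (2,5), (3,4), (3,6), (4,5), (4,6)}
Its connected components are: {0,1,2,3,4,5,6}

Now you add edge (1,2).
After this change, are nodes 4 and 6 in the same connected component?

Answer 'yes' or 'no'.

Initial components: {0,1,2,3,4,5,6}
Adding edge (1,2): both already in same component {0,1,2,3,4,5,6}. No change.
New components: {0,1,2,3,4,5,6}
Are 4 and 6 in the same component? yes

Answer: yes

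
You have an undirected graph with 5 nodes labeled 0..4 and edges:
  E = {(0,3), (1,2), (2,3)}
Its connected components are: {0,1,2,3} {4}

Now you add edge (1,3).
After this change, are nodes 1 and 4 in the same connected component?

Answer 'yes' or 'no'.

Answer: no

Derivation:
Initial components: {0,1,2,3} {4}
Adding edge (1,3): both already in same component {0,1,2,3}. No change.
New components: {0,1,2,3} {4}
Are 1 and 4 in the same component? no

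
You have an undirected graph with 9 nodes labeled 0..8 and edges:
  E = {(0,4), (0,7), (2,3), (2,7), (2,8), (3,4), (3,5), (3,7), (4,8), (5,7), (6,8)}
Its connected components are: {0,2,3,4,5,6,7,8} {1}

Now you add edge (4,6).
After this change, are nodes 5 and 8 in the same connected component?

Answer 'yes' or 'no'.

Initial components: {0,2,3,4,5,6,7,8} {1}
Adding edge (4,6): both already in same component {0,2,3,4,5,6,7,8}. No change.
New components: {0,2,3,4,5,6,7,8} {1}
Are 5 and 8 in the same component? yes

Answer: yes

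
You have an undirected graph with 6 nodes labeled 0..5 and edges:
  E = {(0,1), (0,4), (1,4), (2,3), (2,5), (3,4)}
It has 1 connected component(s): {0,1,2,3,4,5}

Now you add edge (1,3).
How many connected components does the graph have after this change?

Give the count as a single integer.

Initial component count: 1
Add (1,3): endpoints already in same component. Count unchanged: 1.
New component count: 1

Answer: 1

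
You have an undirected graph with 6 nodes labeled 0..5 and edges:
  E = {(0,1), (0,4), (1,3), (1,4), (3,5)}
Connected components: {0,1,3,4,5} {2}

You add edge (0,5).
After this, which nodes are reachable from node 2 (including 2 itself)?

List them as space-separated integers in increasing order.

Before: nodes reachable from 2: {2}
Adding (0,5): both endpoints already in same component. Reachability from 2 unchanged.
After: nodes reachable from 2: {2}

Answer: 2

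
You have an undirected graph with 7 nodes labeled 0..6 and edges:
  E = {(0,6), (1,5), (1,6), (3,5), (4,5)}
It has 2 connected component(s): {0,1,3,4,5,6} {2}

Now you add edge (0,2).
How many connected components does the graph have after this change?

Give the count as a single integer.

Answer: 1

Derivation:
Initial component count: 2
Add (0,2): merges two components. Count decreases: 2 -> 1.
New component count: 1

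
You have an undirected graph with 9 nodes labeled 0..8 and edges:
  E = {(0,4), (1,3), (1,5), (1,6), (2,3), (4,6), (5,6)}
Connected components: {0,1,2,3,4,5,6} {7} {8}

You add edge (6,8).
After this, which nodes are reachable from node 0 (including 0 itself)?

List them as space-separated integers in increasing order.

Answer: 0 1 2 3 4 5 6 8

Derivation:
Before: nodes reachable from 0: {0,1,2,3,4,5,6}
Adding (6,8): merges 0's component with another. Reachability grows.
After: nodes reachable from 0: {0,1,2,3,4,5,6,8}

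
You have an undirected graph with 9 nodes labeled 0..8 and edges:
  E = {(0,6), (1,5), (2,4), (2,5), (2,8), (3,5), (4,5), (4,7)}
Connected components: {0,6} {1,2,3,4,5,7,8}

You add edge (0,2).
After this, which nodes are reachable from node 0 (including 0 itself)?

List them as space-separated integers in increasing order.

Before: nodes reachable from 0: {0,6}
Adding (0,2): merges 0's component with another. Reachability grows.
After: nodes reachable from 0: {0,1,2,3,4,5,6,7,8}

Answer: 0 1 2 3 4 5 6 7 8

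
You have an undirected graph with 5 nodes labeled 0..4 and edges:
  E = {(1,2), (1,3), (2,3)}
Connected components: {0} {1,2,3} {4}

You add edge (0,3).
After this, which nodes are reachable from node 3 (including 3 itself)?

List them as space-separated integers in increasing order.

Answer: 0 1 2 3

Derivation:
Before: nodes reachable from 3: {1,2,3}
Adding (0,3): merges 3's component with another. Reachability grows.
After: nodes reachable from 3: {0,1,2,3}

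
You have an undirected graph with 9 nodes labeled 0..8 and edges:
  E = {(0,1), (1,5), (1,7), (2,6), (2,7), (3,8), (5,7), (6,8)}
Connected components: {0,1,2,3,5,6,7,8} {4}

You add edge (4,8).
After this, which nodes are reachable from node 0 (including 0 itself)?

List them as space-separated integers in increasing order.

Before: nodes reachable from 0: {0,1,2,3,5,6,7,8}
Adding (4,8): merges 0's component with another. Reachability grows.
After: nodes reachable from 0: {0,1,2,3,4,5,6,7,8}

Answer: 0 1 2 3 4 5 6 7 8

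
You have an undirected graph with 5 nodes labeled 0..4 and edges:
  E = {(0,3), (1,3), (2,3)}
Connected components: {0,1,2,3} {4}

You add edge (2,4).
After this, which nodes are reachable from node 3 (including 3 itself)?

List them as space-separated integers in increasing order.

Before: nodes reachable from 3: {0,1,2,3}
Adding (2,4): merges 3's component with another. Reachability grows.
After: nodes reachable from 3: {0,1,2,3,4}

Answer: 0 1 2 3 4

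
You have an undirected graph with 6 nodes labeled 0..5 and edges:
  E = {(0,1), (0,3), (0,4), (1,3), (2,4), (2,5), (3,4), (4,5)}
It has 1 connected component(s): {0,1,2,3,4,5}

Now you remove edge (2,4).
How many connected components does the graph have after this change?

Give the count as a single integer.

Answer: 1

Derivation:
Initial component count: 1
Remove (2,4): not a bridge. Count unchanged: 1.
  After removal, components: {0,1,2,3,4,5}
New component count: 1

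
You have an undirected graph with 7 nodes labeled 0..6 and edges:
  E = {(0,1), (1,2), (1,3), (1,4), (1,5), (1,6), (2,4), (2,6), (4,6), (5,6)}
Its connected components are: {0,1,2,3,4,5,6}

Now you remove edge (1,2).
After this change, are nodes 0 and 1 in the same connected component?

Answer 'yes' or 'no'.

Initial components: {0,1,2,3,4,5,6}
Removing edge (1,2): not a bridge — component count unchanged at 1.
New components: {0,1,2,3,4,5,6}
Are 0 and 1 in the same component? yes

Answer: yes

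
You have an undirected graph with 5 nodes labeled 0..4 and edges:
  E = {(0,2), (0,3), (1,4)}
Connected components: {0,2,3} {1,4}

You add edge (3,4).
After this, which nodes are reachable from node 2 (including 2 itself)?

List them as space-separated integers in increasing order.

Answer: 0 1 2 3 4

Derivation:
Before: nodes reachable from 2: {0,2,3}
Adding (3,4): merges 2's component with another. Reachability grows.
After: nodes reachable from 2: {0,1,2,3,4}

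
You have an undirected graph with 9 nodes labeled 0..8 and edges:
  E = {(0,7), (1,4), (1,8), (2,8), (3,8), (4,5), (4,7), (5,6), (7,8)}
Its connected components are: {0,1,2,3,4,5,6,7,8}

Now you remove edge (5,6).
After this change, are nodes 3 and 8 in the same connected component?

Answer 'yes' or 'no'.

Answer: yes

Derivation:
Initial components: {0,1,2,3,4,5,6,7,8}
Removing edge (5,6): it was a bridge — component count 1 -> 2.
New components: {0,1,2,3,4,5,7,8} {6}
Are 3 and 8 in the same component? yes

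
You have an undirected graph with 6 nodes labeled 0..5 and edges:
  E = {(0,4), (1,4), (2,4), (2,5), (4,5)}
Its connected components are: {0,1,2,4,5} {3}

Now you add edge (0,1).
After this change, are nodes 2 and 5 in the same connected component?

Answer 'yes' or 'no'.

Initial components: {0,1,2,4,5} {3}
Adding edge (0,1): both already in same component {0,1,2,4,5}. No change.
New components: {0,1,2,4,5} {3}
Are 2 and 5 in the same component? yes

Answer: yes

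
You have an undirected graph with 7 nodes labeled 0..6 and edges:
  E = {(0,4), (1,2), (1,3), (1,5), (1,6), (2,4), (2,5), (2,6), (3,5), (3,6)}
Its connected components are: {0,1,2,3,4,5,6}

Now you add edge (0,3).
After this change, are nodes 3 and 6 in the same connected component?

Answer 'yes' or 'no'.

Answer: yes

Derivation:
Initial components: {0,1,2,3,4,5,6}
Adding edge (0,3): both already in same component {0,1,2,3,4,5,6}. No change.
New components: {0,1,2,3,4,5,6}
Are 3 and 6 in the same component? yes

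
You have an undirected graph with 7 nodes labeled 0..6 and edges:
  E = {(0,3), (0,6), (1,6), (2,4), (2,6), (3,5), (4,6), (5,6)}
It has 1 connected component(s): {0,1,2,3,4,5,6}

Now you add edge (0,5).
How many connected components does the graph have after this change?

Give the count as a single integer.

Initial component count: 1
Add (0,5): endpoints already in same component. Count unchanged: 1.
New component count: 1

Answer: 1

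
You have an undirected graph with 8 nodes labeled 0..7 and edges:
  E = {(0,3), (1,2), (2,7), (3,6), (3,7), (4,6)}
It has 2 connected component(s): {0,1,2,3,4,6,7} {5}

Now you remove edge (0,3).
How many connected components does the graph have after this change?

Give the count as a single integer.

Initial component count: 2
Remove (0,3): it was a bridge. Count increases: 2 -> 3.
  After removal, components: {0} {1,2,3,4,6,7} {5}
New component count: 3

Answer: 3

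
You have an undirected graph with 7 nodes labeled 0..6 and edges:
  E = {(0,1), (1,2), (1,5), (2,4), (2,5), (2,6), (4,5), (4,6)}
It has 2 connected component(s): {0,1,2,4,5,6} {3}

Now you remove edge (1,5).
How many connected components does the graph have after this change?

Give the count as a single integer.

Initial component count: 2
Remove (1,5): not a bridge. Count unchanged: 2.
  After removal, components: {0,1,2,4,5,6} {3}
New component count: 2

Answer: 2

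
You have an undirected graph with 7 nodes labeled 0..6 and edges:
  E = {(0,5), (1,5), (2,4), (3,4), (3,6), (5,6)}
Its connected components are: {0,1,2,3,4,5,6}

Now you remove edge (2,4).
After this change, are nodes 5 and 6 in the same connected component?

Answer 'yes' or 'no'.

Initial components: {0,1,2,3,4,5,6}
Removing edge (2,4): it was a bridge — component count 1 -> 2.
New components: {0,1,3,4,5,6} {2}
Are 5 and 6 in the same component? yes

Answer: yes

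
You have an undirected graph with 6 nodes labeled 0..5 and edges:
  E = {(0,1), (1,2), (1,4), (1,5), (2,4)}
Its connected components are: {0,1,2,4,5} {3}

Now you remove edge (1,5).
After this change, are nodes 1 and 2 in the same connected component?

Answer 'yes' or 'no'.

Initial components: {0,1,2,4,5} {3}
Removing edge (1,5): it was a bridge — component count 2 -> 3.
New components: {0,1,2,4} {3} {5}
Are 1 and 2 in the same component? yes

Answer: yes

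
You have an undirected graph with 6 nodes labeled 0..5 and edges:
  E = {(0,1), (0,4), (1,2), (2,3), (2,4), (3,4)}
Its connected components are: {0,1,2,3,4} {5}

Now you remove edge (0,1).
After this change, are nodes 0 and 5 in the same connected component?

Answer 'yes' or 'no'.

Answer: no

Derivation:
Initial components: {0,1,2,3,4} {5}
Removing edge (0,1): not a bridge — component count unchanged at 2.
New components: {0,1,2,3,4} {5}
Are 0 and 5 in the same component? no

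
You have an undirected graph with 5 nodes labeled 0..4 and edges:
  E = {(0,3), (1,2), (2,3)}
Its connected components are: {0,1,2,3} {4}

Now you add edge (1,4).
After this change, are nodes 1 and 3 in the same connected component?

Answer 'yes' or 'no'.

Answer: yes

Derivation:
Initial components: {0,1,2,3} {4}
Adding edge (1,4): merges {0,1,2,3} and {4}.
New components: {0,1,2,3,4}
Are 1 and 3 in the same component? yes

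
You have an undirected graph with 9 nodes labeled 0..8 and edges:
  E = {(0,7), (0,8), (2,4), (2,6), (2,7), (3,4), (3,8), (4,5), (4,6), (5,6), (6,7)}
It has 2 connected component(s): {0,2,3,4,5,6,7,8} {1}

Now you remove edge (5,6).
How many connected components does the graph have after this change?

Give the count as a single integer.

Answer: 2

Derivation:
Initial component count: 2
Remove (5,6): not a bridge. Count unchanged: 2.
  After removal, components: {0,2,3,4,5,6,7,8} {1}
New component count: 2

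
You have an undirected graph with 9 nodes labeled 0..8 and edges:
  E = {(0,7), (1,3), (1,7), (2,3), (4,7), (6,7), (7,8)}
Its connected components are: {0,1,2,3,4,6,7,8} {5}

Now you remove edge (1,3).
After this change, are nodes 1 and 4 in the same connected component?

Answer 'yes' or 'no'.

Answer: yes

Derivation:
Initial components: {0,1,2,3,4,6,7,8} {5}
Removing edge (1,3): it was a bridge — component count 2 -> 3.
New components: {0,1,4,6,7,8} {2,3} {5}
Are 1 and 4 in the same component? yes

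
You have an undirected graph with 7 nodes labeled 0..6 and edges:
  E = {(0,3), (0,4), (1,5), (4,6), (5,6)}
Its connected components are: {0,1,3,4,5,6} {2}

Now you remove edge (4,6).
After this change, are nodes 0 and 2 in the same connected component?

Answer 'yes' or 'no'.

Initial components: {0,1,3,4,5,6} {2}
Removing edge (4,6): it was a bridge — component count 2 -> 3.
New components: {0,3,4} {1,5,6} {2}
Are 0 and 2 in the same component? no

Answer: no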